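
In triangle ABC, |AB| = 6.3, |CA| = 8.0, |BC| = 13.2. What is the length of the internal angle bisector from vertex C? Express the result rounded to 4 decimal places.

By the law of cosines, cos C = (|BC|² + |CA|² − |AB|²) / (2·|BC|·|CA|) ≈ 0.94010, so ∠C ≈ 19.93°.
The bisector from C has length 2·|BC|·|CA|·cos(∠C/2)/(|BC|+|CA|) ≈ 9.812.

9.8120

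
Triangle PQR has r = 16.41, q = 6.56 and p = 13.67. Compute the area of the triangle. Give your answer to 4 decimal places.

area ≈ 43.7431

Semiperimeter s = (13.67 + 6.56 + 16.41)/2 = 18.32.
Heron's formula: area = √(18.32·4.65·11.76·1.91) ≈ 43.743.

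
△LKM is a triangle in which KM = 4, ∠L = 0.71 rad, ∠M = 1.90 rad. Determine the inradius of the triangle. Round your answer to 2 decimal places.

0.91

The third angle is ∠K = π − ∠M − ∠L = 0.532 rad.
Law of sines: ML = KM·sin K/sin L ≈ 3.1107.
Law of sines: LK = KM·sin M/sin L ≈ 5.807.
Area = ½·KM·ML·sin M ≈ 5.8872.
Semiperimeter s = (4+3.1107+5.807)/2 = 6.4588.
Inradius = area/s = 5.8872/6.4588 ≈ 0.9115.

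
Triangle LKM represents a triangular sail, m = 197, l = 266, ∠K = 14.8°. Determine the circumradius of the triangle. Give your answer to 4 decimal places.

By the law of cosines, k² = m² + l² − 2·m·l·cos K = 8238, so k ≈ 90.764.
Area = ½·m·l·sin K ≈ 6692.9.
Circumradius = k/(2 sin K) ≈ 177.66.

177.6574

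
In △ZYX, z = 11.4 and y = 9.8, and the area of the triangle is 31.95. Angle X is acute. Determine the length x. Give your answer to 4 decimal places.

6.5358

From area = ½·z·y·sin X, we get sin X = 2·area/(z·y) ≈ 0.57197.
Taking the acute solution, ∠X ≈ 34.89°.
Law of cosines then gives x ≈ 6.5358.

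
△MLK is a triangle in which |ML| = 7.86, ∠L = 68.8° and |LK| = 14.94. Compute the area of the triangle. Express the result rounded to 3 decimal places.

Area = ½·|ML|·|LK|·sin L ≈ 54.741.

54.741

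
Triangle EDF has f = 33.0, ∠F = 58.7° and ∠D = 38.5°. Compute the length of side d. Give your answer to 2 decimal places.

The third angle is ∠E = 180° − ∠D − ∠F = 82.80°.
Law of sines: d = f·sin D/sin F ≈ 24.042.

24.04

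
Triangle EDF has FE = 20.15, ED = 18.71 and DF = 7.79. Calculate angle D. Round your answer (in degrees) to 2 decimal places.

By the law of cosines, cos D = (ED² + DF² − FE²) / (2·ED·DF) ≈ 0.01621, so ∠D ≈ 89.07°.

89.07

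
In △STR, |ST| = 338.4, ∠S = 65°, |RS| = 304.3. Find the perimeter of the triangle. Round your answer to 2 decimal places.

By the law of cosines, |TR|² = |RS|² + |ST|² − 2·|RS|·|ST|·cos S = 1.2007e+05, so |TR| ≈ 346.52.
Semiperimeter s = (346.52+304.3+338.4)/2 = 494.61.
Perimeter = 346.52 + 304.3 + 338.4 = 989.22.

perimeter ≈ 989.22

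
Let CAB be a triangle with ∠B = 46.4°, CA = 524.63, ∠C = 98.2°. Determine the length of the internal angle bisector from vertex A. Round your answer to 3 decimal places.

The third angle is ∠A = 180° − ∠B − ∠C = 35.40°.
Law of sines: AB = CA·sin C/sin B ≈ 717.05.
Law of sines: BC = CA·sin A/sin B ≈ 419.66.
The bisector from A has length 2·CA·AB·cos(∠A/2)/(CA+AB) ≈ 577.25.

t_A ≈ 577.246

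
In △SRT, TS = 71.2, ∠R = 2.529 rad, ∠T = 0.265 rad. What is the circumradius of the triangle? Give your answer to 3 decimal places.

The third angle is ∠S = π − ∠R − ∠T = 0.348 rad.
Law of sines: RT = TS·sin S/sin R ≈ 42.18.
Law of sines: SR = TS·sin T/sin R ≈ 32.432.
Circumradius = TS/(2 sin R) ≈ 61.914.

61.914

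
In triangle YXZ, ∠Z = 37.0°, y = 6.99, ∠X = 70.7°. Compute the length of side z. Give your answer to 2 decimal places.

The third angle is ∠Y = 180° − ∠X − ∠Z = 72.30°.
Law of sines: z = y·sin Z/sin Y ≈ 4.4157.

4.42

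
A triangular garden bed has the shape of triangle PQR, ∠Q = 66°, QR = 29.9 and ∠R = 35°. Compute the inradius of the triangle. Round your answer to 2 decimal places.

The third angle is ∠P = 180° − ∠Q − ∠R = 79.00°.
Law of sines: RP = QR·sin Q/sin P ≈ 27.826.
Law of sines: PQ = QR·sin R/sin P ≈ 17.471.
Area = ½·QR·RP·sin R ≈ 238.61.
Semiperimeter s = (29.9+27.826+17.471)/2 = 37.599.
Inradius = area/s = 238.61/37.599 ≈ 6.3462.

r ≈ 6.35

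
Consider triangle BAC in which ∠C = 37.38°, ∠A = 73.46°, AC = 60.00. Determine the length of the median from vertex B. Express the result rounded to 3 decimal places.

The third angle is ∠B = 180° − ∠A − ∠C = 69.16°.
Law of sines: CB = AC·sin A/sin B ≈ 61.544.
Law of sines: BA = AC·sin C/sin B ≈ 38.976.
Median from B: ½√(2·CB² + 2·BA² − AC²) ≈ 41.873.

41.873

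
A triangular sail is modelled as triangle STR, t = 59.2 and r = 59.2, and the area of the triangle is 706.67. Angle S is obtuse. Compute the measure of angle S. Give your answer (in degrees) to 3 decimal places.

From area = ½·t·r·sin S, we get sin S = 2·area/(t·r) ≈ 0.40328.
Taking the obtuse solution, ∠S ≈ 156.22°.

∠S ≈ 156.217°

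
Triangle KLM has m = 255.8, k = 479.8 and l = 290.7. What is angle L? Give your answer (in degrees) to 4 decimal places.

By the law of cosines, cos L = (m² + k² − l²) / (2·m·k) ≈ 0.86014, so ∠L ≈ 30.67°.

30.6675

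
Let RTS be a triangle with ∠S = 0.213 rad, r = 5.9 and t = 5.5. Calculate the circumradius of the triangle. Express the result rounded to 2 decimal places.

3.02

By the law of cosines, s² = r² + t² − 2·r·t·cos S = 1.6267, so s ≈ 1.2754.
Area = ½·r·t·sin S ≈ 3.4299.
Circumradius = s/(2 sin S) ≈ 3.0167.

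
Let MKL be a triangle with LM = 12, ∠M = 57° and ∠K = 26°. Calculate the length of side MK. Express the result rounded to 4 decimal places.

27.1700

The third angle is ∠L = 180° − ∠M − ∠K = 97.00°.
Law of sines: MK = LM·sin L/sin K ≈ 27.17.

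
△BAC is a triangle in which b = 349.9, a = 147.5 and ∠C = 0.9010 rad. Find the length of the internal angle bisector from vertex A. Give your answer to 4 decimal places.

By the law of cosines, c² = b² + a² − 2·b·a·cos C = 80104, so c ≈ 283.03.
Law of cosines again: cos A = (c² + b² − a²)/(2·c·b) ≈ 0.91273, so ∠A ≈ 0.4209 rad.
The bisector from A has length 2·c·b·cos(∠A/2)/(c+b) ≈ 306.03.

t_A ≈ 306.0274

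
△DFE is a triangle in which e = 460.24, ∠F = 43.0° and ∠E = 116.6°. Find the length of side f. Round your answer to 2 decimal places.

351.04

The third angle is ∠D = 180° − ∠F − ∠E = 20.40°.
Law of sines: f = e·sin F/sin E ≈ 351.04.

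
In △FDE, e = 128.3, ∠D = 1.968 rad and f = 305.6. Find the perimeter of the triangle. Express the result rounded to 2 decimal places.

By the law of cosines, d² = e² + f² − 2·e·f·cos D = 1.4019e+05, so d ≈ 374.42.
Semiperimeter s = (305.6+374.42+128.3)/2 = 404.16.
Perimeter = 305.6 + 374.42 + 128.3 = 808.32.

808.32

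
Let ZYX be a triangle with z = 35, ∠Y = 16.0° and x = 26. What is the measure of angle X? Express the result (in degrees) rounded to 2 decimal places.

By the law of cosines, y² = x² + z² − 2·x·z·cos Y = 151.5, so y ≈ 12.309.
Law of cosines again: cos X = (z² + y² − x²)/(2·z·y) ≈ 0.81302, so ∠X ≈ 35.61°.

∠X ≈ 35.61°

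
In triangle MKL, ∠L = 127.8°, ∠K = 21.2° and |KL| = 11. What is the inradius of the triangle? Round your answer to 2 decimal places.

1.89

The third angle is ∠M = 180° − ∠K − ∠L = 31.00°.
Law of sines: |LM| = |KL|·sin K/sin M ≈ 7.7234.
Law of sines: |MK| = |KL|·sin L/sin M ≈ 16.876.
Area = ½·|KL|·|LM|·sin L ≈ 33.565.
Semiperimeter s = (11+7.7234+16.876)/2 = 17.8.
Inradius = area/s = 33.565/17.8 ≈ 1.8857.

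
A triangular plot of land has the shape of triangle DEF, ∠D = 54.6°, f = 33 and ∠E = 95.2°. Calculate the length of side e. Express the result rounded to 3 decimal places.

The third angle is ∠F = 180° − ∠D − ∠E = 30.20°.
Law of sines: e = f·sin E/sin F ≈ 65.334.

65.334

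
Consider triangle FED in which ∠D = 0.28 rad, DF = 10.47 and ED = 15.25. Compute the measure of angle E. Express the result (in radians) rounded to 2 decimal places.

∠E ≈ 0.51 rad

By the law of cosines, FE² = ED² + DF² − 2·ED·DF·cos D = 35.285, so FE ≈ 5.9401.
Law of cosines again: cos E = (FE² + ED² − DF²)/(2·FE·ED) ≈ 0.87334, so ∠E ≈ 0.509 rad.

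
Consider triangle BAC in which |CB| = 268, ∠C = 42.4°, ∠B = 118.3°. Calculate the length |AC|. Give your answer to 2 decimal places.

The third angle is ∠A = 180° − ∠C − ∠B = 19.30°.
Law of sines: |AC| = |CB|·sin B/sin A ≈ 713.94.

713.94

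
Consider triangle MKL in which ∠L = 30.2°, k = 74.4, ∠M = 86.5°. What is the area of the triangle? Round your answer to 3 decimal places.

area ≈ 1555.458

The third angle is ∠K = 180° − ∠L − ∠M = 63.30°.
Law of sines: m = k·sin M/sin K ≈ 83.125.
Law of sines: l = k·sin L/sin K ≈ 41.892.
Area = ½·k·m·sin L ≈ 1555.5.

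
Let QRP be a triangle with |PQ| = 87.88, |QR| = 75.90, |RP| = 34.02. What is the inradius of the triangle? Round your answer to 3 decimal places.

12.895

Semiperimeter s = (34.02 + 87.88 + 75.9)/2 = 98.9.
Heron's formula: area = √(98.9·64.88·11.02·23) ≈ 1275.3.
Inradius = area/s = 1275.3/98.9 ≈ 12.895.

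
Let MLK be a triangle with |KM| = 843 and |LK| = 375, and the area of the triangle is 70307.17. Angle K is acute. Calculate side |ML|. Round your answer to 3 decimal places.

From area = ½·|LK|·|KM|·sin K, we get sin K = 2·area/(|LK|·|KM|) ≈ 0.44481.
Taking the acute solution, ∠K ≈ 26.41°.
Law of cosines then gives |ML| ≈ 533.87.

533.867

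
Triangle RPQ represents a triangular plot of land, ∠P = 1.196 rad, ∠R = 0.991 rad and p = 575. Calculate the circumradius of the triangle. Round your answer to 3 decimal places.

308.946

The third angle is ∠Q = π − ∠R − ∠P = 0.955 rad.
Law of sines: r = p·sin R/sin P ≈ 516.91.
Law of sines: q = p·sin Q/sin P ≈ 504.25.
Circumradius = p/(2 sin P) ≈ 308.95.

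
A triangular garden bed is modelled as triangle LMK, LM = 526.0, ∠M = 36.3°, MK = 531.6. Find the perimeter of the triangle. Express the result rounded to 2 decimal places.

1387.09

By the law of cosines, KL² = LM² + MK² − 2·LM·MK·cos M = 1.0856e+05, so KL ≈ 329.49.
Semiperimeter s = (531.6+329.49+526)/2 = 693.55.
Perimeter = 531.6 + 329.49 + 526 = 1387.1.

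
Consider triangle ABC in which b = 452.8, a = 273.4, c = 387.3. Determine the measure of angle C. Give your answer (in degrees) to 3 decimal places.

∠C ≈ 58.389°

By the law of cosines, cos C = (a² + b² − c²) / (2·a·b) ≈ 0.52415, so ∠C ≈ 58.39°.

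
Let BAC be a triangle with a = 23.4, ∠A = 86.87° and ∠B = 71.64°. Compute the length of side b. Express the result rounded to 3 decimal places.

22.242

The third angle is ∠C = 180° − ∠B − ∠A = 21.49°.
Law of sines: b = a·sin B/sin A ≈ 22.242.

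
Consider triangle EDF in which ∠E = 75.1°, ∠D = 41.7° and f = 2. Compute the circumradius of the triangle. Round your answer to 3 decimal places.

The third angle is ∠F = 180° − ∠E − ∠D = 63.20°.
Law of sines: e = f·sin E/sin F ≈ 2.1653.
Law of sines: d = f·sin D/sin F ≈ 1.4906.
Circumradius = f/(2 sin F) ≈ 1.1203.

R ≈ 1.120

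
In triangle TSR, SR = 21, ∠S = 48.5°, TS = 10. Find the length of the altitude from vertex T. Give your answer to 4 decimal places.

By the law of cosines, RT² = TS² + SR² − 2·TS·SR·cos S = 262.7, so RT ≈ 16.208.
Area = ½·TS·SR·sin S ≈ 78.64.
The altitude from T has length 2·area/SR ≈ 7.4896.

7.4896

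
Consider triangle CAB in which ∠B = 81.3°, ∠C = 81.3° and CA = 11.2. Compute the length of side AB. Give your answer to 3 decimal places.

The third angle is ∠A = 180° − ∠B − ∠C = 17.40°.
Law of sines: AB = CA·sin C/sin B ≈ 11.2.

11.200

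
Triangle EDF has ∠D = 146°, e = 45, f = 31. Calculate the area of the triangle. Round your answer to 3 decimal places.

area ≈ 390.037

Area = ½·f·e·sin D ≈ 390.04.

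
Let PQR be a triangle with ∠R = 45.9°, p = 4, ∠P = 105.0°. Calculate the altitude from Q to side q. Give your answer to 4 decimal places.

h_Q ≈ 2.8725

The third angle is ∠Q = 180° − ∠R − ∠P = 29.10°.
Law of sines: q = p·sin Q/sin P ≈ 2.014.
Law of sines: r = p·sin R/sin P ≈ 2.9738.
Area = ½·p·q·sin R ≈ 2.8926.
The altitude from Q has length 2·area/q ≈ 2.8725.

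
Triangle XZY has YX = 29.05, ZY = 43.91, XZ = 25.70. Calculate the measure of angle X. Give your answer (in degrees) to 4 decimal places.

By the law of cosines, cos X = (YX² + XZ² − ZY²) / (2·YX·XZ) ≈ -0.28376, so ∠X ≈ 106.48°.

∠X ≈ 106.4845°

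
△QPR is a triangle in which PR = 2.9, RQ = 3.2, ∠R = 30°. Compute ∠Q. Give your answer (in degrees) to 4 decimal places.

By the law of cosines, QP² = PR² + RQ² − 2·PR·RQ·cos R = 2.5766, so QP ≈ 1.6052.
Law of cosines again: cos Q = (RQ² + QP² − PR²)/(2·RQ·QP) ≈ 0.42894, so ∠Q ≈ 64.60°.

∠Q ≈ 64.5995°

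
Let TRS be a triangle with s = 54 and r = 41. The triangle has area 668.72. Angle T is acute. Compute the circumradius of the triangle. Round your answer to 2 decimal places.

From area = ½·r·s·sin T, we get sin T = 2·area/(r·s) ≈ 0.60408.
Taking the acute solution, ∠T ≈ 37.16°.
Law of cosines then gives t ≈ 32.684.
Circumradius = t/(2 sin T) ≈ 27.052.

27.05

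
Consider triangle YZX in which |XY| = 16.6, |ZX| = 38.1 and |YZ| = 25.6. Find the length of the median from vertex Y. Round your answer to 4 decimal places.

m_Y ≈ 10.1271

Median from Y: ½√(2·|XY|² + 2·|YZ|² − |ZX|²) ≈ 10.127.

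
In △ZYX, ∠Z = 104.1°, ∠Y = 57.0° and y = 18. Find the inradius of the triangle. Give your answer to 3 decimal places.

The third angle is ∠X = 180° − ∠Z − ∠Y = 18.90°.
Law of sines: z = y·sin Z/sin Y ≈ 20.816.
Law of sines: x = y·sin X/sin Y ≈ 6.9521.
Area = ½·y·z·sin X ≈ 60.684.
Semiperimeter s = (20.816+18+6.9521)/2 = 22.884.
Inradius = area/s = 60.684/22.884 ≈ 2.6518.

r ≈ 2.652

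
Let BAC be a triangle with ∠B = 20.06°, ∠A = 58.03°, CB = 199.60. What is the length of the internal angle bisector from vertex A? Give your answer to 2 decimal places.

104.51

The third angle is ∠C = 180° − ∠B − ∠A = 101.91°.
Law of sines: AC = CB·sin B/sin A ≈ 80.704.
Law of sines: BA = CB·sin C/sin A ≈ 230.22.
The bisector from A has length 2·BA·AC·cos(∠A/2)/(BA+AC) ≈ 104.51.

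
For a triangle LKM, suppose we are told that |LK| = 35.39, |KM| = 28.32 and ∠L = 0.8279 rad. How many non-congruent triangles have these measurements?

|LK|·sin L = 35.39·sin(0.8279 rad) ≈ 26.07.
Since |LK| sin L < |KM| < |LK| (26.07 < 28.32 < 35.39), two triangles exist.

2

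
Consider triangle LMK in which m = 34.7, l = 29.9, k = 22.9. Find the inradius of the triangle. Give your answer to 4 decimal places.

r ≈ 7.7288

Semiperimeter s = (29.9 + 34.7 + 22.9)/2 = 43.75.
Heron's formula: area = √(43.75·13.85·9.05·20.85) ≈ 338.14.
Inradius = area/s = 338.14/43.75 ≈ 7.7288.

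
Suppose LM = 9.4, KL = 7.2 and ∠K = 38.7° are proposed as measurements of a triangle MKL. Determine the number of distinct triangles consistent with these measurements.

1

KL·sin K = 7.2·sin(38.7°) ≈ 4.502.
Since LM ≥ KL, exactly one triangle exists.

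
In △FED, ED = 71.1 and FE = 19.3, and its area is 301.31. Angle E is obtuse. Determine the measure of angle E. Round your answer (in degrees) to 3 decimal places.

153.950

From area = ½·FE·ED·sin E, we get sin E = 2·area/(FE·ED) ≈ 0.43915.
Taking the obtuse solution, ∠E ≈ 153.95°.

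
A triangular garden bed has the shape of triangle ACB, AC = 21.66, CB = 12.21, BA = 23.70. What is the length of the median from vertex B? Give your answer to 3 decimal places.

m_B ≈ 15.430

Median from B: ½√(2·CB² + 2·BA² − AC²) ≈ 15.43.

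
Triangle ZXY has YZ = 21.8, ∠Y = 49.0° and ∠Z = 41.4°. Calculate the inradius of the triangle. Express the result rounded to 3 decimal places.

4.503

The third angle is ∠X = 180° − ∠Y − ∠Z = 89.60°.
Law of sines: XY = YZ·sin Z/sin X ≈ 14.417.
Law of sines: ZX = YZ·sin Y/sin X ≈ 16.453.
Area = ½·YZ·XY·sin Y ≈ 118.6.
Semiperimeter s = (14.417+21.8+16.453)/2 = 26.335.
Inradius = area/s = 118.6/26.335 ≈ 4.5035.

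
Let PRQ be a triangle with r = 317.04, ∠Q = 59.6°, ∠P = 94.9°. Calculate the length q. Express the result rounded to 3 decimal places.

The third angle is ∠R = 180° − ∠Q − ∠P = 25.50°.
Law of sines: q = r·sin Q/sin R ≈ 635.18.

635.178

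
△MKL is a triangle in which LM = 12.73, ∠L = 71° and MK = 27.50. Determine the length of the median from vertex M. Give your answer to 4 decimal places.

Law of sines: sin K = LM·sin L/MK ≈ 0.43769.
Since MK ≥ LM, only the acute value applies: ∠K ≈ 25.96°.
Then ∠M = 180° − ∠L − ∠K ≈ 83.04°.
Law of sines gives KL = MK·sin M/sin L ≈ 28.87.
Median from M: ½√(2·LM² + 2·MK² − KL²) ≈ 15.836.

15.8359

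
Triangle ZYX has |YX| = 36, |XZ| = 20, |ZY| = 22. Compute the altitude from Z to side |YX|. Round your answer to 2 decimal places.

10.80

Semiperimeter s = (36 + 20 + 22)/2 = 39.
Heron's formula: area = √(39·3·19·17) ≈ 194.4.
The altitude from Z has length 2·area/|YX| ≈ 10.8.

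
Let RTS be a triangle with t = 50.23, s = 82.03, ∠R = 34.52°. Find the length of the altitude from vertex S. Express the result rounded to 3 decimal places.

28.465

By the law of cosines, r² = t² + s² − 2·t·s·cos R = 2462.2, so r ≈ 49.621.
Area = ½·t·s·sin R ≈ 1167.5.
The altitude from S has length 2·area/s ≈ 28.465.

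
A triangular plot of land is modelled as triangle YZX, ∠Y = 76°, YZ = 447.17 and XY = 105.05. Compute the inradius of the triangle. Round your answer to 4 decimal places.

46.2215

By the law of cosines, ZX² = XY² + YZ² − 2·XY·YZ·cos Y = 1.8827e+05, so ZX ≈ 433.9.
Area = ½·XY·YZ·sin Y ≈ 22790.
Semiperimeter s = (433.9+105.05+447.17)/2 = 493.06.
Inradius = area/s = 22790/493.06 ≈ 46.221.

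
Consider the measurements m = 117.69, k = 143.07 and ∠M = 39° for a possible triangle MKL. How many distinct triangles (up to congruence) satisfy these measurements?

k·sin M = 143.07·sin(39°) ≈ 90.04.
Since k sin M < m < k (90.04 < 117.69 < 143.07), two triangles exist.

2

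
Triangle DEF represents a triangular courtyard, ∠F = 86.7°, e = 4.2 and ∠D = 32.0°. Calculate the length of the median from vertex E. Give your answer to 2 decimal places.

m_E ≈ 3.20

The third angle is ∠E = 180° − ∠F − ∠D = 61.30°.
Law of sines: d = e·sin D/sin E ≈ 2.5374.
Law of sines: f = e·sin F/sin E ≈ 4.7803.
Median from E: ½√(2·f² + 2·d² − e²) ≈ 3.1992.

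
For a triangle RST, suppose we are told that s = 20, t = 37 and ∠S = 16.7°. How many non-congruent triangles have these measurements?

t·sin S = 37·sin(16.7°) ≈ 10.63.
Since t sin S < s < t (10.63 < 20 < 37), two triangles exist.

2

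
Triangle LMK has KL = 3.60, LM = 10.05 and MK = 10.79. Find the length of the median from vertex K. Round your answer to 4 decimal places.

Median from K: ½√(2·MK² + 2·KL² − LM²) ≈ 6.2802.

m_K ≈ 6.2802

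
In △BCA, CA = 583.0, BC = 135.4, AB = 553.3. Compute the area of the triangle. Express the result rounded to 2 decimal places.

area ≈ 37259.65

Semiperimeter s = (583 + 553.3 + 135.4)/2 = 635.85.
Heron's formula: area = √(635.85·52.85·82.55·500.45) ≈ 37260.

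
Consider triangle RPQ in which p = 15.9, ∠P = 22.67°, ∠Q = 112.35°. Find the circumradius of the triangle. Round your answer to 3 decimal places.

20.627

The third angle is ∠R = 180° − ∠P − ∠Q = 44.98°.
Law of sines: r = p·sin R/sin P ≈ 29.16.
Law of sines: q = p·sin Q/sin P ≈ 38.154.
Circumradius = p/(2 sin P) ≈ 20.627.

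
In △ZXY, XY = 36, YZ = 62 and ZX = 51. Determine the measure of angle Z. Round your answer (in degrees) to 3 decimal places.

By the law of cosines, cos Z = (YZ² + ZX² − XY²) / (2·YZ·ZX) ≈ 0.81420, so ∠Z ≈ 35.49°.

35.492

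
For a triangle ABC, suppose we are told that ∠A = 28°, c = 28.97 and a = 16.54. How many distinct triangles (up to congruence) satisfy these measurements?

2

c·sin A = 28.97·sin(28°) ≈ 13.6.
Since c sin A < a < c (13.6 < 16.54 < 28.97), two triangles exist.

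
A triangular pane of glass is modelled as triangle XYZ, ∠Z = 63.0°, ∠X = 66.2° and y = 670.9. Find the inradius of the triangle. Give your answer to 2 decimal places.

The third angle is ∠Y = 180° − ∠Z − ∠X = 50.80°.
Law of sines: x = y·sin X/sin Y ≈ 792.12.
Law of sines: z = y·sin Z/sin Y ≈ 771.38.
Area = ½·y·x·sin Z ≈ 2.3675e+05.
Semiperimeter s = (792.12+670.9+771.38)/2 = 1117.2.
Inradius = area/s = 2.3675e+05/1117.2 ≈ 211.92.

211.92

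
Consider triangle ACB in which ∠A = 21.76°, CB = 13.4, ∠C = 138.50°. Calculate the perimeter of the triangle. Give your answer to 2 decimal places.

49.56

The third angle is ∠B = 180° − ∠A − ∠C = 19.74°.
Law of sines: BA = CB·sin C/sin A ≈ 23.951.
Law of sines: AC = CB·sin B/sin A ≈ 12.208.
Semiperimeter s = (13.4+23.951+12.208)/2 = 24.78.
Perimeter = 13.4 + 23.951 + 12.208 = 49.559.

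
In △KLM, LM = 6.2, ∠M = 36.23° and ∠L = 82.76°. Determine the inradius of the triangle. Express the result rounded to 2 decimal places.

The third angle is ∠K = 180° − ∠L − ∠M = 61.01°.
Law of sines: MK = LM·sin L/sin K ≈ 7.0316.
Law of sines: KL = LM·sin M/sin K ≈ 4.1893.
Area = ½·LM·MK·sin M ≈ 12.883.
Semiperimeter s = (6.2+7.0316+4.1893)/2 = 8.7104.
Inradius = area/s = 12.883/8.7104 ≈ 1.4791.

1.48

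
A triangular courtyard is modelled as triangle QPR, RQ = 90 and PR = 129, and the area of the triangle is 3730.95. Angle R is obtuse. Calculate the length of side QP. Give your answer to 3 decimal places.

From area = ½·PR·RQ·sin R, we get sin R = 2·area/(PR·RQ) ≈ 0.64271.
Taking the obtuse solution, ∠R ≈ 140.01°.
Law of cosines then gives QP ≈ 206.23.

206.228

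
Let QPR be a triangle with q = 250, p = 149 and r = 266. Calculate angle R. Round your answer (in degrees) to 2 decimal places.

∠R ≈ 79.21°

By the law of cosines, cos R = (q² + p² − r²) / (2·q·p) ≈ 0.18718, so ∠R ≈ 79.21°.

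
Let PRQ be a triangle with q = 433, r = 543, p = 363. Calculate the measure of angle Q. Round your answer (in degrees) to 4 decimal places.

52.6566

By the law of cosines, cos Q = (p² + r² − q²) / (2·p·r) ≈ 0.60659, so ∠Q ≈ 52.66°.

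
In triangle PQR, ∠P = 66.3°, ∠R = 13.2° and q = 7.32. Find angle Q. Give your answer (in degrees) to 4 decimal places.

The third angle is ∠Q = 180° − ∠R − ∠P = 100.50°.

100.5000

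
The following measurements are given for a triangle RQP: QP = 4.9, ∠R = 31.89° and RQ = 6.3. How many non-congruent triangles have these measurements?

2

RQ·sin R = 6.3·sin(31.89°) ≈ 3.328.
Since RQ sin R < QP < RQ (3.328 < 4.9 < 6.3), two triangles exist.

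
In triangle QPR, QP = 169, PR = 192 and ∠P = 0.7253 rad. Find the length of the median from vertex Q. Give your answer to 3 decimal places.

116.173

By the law of cosines, RQ² = QP² + PR² − 2·QP·PR·cos P = 16863, so RQ ≈ 129.86.
Median from Q: ½√(2·RQ² + 2·QP² − PR²) ≈ 116.17.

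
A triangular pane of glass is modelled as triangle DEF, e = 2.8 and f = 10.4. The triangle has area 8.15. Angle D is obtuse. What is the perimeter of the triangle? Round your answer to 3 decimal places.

perimeter ≈ 26.016

From area = ½·e·f·sin D, we get sin D = 2·area/(e·f) ≈ 0.55975.
Taking the obtuse solution, ∠D ≈ 145.96°.
Law of cosines then gives d ≈ 12.816.
Perimeter = 12.816 + 2.8 + 10.4 = 26.016.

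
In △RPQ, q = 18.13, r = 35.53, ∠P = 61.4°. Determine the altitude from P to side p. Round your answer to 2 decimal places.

18.12

By the law of cosines, p² = q² + r² − 2·q·r·cos P = 974.37, so p ≈ 31.215.
Area = ½·q·r·sin P ≈ 282.78.
The altitude from P has length 2·area/p ≈ 18.118.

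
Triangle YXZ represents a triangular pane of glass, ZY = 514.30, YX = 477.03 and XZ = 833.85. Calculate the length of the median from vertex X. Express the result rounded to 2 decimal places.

Median from X: ½√(2·YX² + 2·XZ² − ZY²) ≈ 628.73.

628.73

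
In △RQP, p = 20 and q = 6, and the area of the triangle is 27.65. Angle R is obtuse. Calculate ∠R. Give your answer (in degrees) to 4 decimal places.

From area = ½·q·p·sin R, we get sin R = 2·area/(q·p) ≈ 0.46083.
Taking the obtuse solution, ∠R ≈ 152.56°.

∠R ≈ 152.5591°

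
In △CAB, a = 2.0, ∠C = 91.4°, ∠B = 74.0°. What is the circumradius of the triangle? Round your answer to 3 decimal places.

The third angle is ∠A = 180° − ∠B − ∠C = 14.60°.
Law of sines: c = a·sin C/sin A ≈ 7.932.
Law of sines: b = a·sin B/sin A ≈ 7.627.
Circumradius = a/(2 sin A) ≈ 3.9672.

3.967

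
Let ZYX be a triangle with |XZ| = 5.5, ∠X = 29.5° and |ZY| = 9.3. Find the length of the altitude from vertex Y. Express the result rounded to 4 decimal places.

Law of sines: sin Y = |XZ|·sin X/|ZY| ≈ 0.29122.
Since |ZY| ≥ |XZ|, only the acute value applies: ∠Y ≈ 16.93°.
Then ∠Z = 180° − ∠X − ∠Y ≈ 133.57°.
Law of sines gives |YX| = |ZY|·sin Z/sin X ≈ 13.684.
Area = ½·|ZY|·|XZ|·sin Z ≈ 18.53.
The altitude from Y has length 2·area/|XZ| ≈ 6.7383.

h_Y ≈ 6.7383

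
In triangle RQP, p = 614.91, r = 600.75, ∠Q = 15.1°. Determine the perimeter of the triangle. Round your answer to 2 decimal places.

1376.00

By the law of cosines, q² = p² + r² − 2·p·r·cos Q = 25710, so q ≈ 160.34.
Semiperimeter s = (600.75+160.34+614.91)/2 = 688.
Perimeter = 600.75 + 160.34 + 614.91 = 1376.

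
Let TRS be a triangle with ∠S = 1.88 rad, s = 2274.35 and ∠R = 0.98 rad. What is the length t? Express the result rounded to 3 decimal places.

The third angle is ∠T = π − ∠R − ∠S = 0.282 rad.
Law of sines: t = s·sin T/sin S ≈ 663.47.

663.474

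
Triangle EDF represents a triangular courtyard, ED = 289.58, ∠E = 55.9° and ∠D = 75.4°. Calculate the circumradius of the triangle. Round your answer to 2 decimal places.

The third angle is ∠F = 180° − ∠E − ∠D = 48.70°.
Law of sines: DF = ED·sin E/sin F ≈ 319.18.
Law of sines: FE = ED·sin D/sin F ≈ 373.01.
Circumradius = ED/(2 sin F) ≈ 192.73.

R ≈ 192.73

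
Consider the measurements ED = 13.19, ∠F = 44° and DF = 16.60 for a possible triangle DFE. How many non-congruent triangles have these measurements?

2

DF·sin F = 16.60·sin(44°) ≈ 11.53.
Since DF sin F < ED < DF (11.53 < 13.19 < 16.60), two triangles exist.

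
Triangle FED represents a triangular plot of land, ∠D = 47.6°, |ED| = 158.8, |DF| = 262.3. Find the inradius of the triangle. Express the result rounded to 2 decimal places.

r ≈ 49.96

By the law of cosines, |FE|² = |ED|² + |DF|² − 2·|ED|·|DF|·cos D = 37845, so |FE| ≈ 194.54.
Area = ½·|ED|·|DF|·sin D ≈ 15380.
Semiperimeter s = (158.8+262.3+194.54)/2 = 307.82.
Inradius = area/s = 15380/307.82 ≈ 49.963.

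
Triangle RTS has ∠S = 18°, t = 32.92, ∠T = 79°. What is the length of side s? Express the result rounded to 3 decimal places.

The third angle is ∠R = 180° − ∠T − ∠S = 83.00°.
Law of sines: s = t·sin S/sin T ≈ 10.363.

10.363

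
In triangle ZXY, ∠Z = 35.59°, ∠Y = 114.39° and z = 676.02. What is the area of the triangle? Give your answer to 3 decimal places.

The third angle is ∠X = 180° − ∠Y − ∠Z = 30.02°.
Law of sines: x = z·sin X/sin Z ≈ 581.14.
Law of sines: y = z·sin Y/sin Z ≈ 1057.9.
Area = ½·z·x·sin Y ≈ 1.789e+05.

area ≈ 178901.773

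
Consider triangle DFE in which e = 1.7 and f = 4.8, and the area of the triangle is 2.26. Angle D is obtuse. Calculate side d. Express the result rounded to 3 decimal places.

6.286

From area = ½·f·e·sin D, we get sin D = 2·area/(f·e) ≈ 0.55392.
Taking the obtuse solution, ∠D ≈ 146.36°.
Law of cosines then gives d ≈ 6.2863.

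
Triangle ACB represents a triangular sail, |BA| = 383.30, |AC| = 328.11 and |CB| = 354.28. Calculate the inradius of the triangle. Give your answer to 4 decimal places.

101.2931

Semiperimeter s = (354.28 + 383.3 + 328.11)/2 = 532.85.
Heron's formula: area = √(532.85·178.57·149.55·204.74) ≈ 53974.
Inradius = area/s = 53974/532.85 ≈ 101.29.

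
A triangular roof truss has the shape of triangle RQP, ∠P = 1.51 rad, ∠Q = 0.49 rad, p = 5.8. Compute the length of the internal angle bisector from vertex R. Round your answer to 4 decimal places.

t_R ≈ 3.1276

The third angle is ∠R = π − ∠Q − ∠P = 1.142 rad.
Law of sines: r = p·sin R/sin P ≈ 5.2837.
Law of sines: q = p·sin Q/sin P ≈ 2.7347.
The bisector from R has length 2·q·p·cos(∠R/2)/(q+p) ≈ 3.1276.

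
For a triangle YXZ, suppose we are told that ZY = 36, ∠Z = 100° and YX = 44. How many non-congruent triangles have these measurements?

ZY·sin Z = 36·sin(100°) ≈ 35.45.
Since ∠Z is not acute, a triangle exists only if YX > ZY; here YX > ZY, so there is exactly one triangle.

1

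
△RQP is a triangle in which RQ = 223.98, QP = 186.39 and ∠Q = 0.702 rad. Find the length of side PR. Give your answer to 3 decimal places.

By the law of cosines, PR² = RQ² + QP² − 2·RQ·QP·cos Q = 21155, so PR ≈ 145.45.

145.449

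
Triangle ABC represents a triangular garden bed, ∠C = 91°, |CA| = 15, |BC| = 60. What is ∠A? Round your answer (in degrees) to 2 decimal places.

∠A ≈ 75.02°

By the law of cosines, |AB|² = |BC|² + |CA|² − 2·|BC|·|CA|·cos C = 3856.4, so |AB| ≈ 62.1.
Law of cosines again: cos A = (|CA|² + |AB|² − |BC|²)/(2·|CA|·|AB|) ≈ 0.25841, so ∠A ≈ 75.02°.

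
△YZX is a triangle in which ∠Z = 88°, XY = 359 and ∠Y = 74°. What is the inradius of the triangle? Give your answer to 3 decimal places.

46.985

The third angle is ∠X = 180° − ∠Y − ∠Z = 18.00°.
Law of sines: ZX = XY·sin Y/sin Z ≈ 345.3.
Law of sines: YZ = XY·sin X/sin Z ≈ 111.
Area = ½·XY·ZX·sin X ≈ 19153.
Semiperimeter s = (345.3+359+111)/2 = 407.65.
Inradius = area/s = 19153/407.65 ≈ 46.985.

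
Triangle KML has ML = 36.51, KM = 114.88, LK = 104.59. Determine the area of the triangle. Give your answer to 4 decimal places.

area ≈ 1895.2232

Semiperimeter s = (36.51 + 104.59 + 114.88)/2 = 127.99.
Heron's formula: area = √(127.99·91.48·23.4·13.11) ≈ 1895.2.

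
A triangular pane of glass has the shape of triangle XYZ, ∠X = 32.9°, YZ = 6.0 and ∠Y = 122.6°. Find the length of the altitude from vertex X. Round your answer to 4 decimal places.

The third angle is ∠Z = 180° − ∠X − ∠Y = 24.50°.
Law of sines: ZX = YZ·sin Y/sin X ≈ 9.3059.
Law of sines: XY = YZ·sin Z/sin X ≈ 4.5808.
Area = ½·YZ·ZX·sin Z ≈ 11.577.
The altitude from X has length 2·area/YZ ≈ 3.8591.

3.8591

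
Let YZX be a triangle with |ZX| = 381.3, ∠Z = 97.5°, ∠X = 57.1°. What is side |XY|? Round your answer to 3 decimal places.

The third angle is ∠Y = 180° − ∠Z − ∠X = 25.40°.
Law of sines: |XY| = |ZX|·sin Z/sin Y ≈ 881.34.

881.341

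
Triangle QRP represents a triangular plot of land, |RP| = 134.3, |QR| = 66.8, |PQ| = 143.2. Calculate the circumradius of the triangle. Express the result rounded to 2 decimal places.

72.05

By the law of cosines, cos Q = (|PQ|² + |QR|² − |RP|²) / (2·|PQ|·|QR|) ≈ 0.36233, so ∠Q ≈ 68.76°.
Circumradius = |RP|/(2 sin Q) ≈ 72.046.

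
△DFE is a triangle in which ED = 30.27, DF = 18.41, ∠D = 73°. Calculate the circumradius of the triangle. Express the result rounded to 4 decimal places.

By the law of cosines, FE² = ED² + DF² − 2·ED·DF·cos D = 929.34, so FE ≈ 30.485.
Area = ½·ED·DF·sin D ≈ 266.46.
Circumradius = FE/(2 sin D) ≈ 15.939.

15.9390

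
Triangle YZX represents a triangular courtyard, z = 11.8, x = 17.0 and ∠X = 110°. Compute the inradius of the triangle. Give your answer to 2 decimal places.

Law of sines: sin Z = z·sin X/x ≈ 0.65226.
Since x ≥ z, only the acute value applies: ∠Z ≈ 40.71°.
Then ∠Y = 180° − ∠X − ∠Z ≈ 29.29°.
Law of sines gives y = x·sin Y/sin X ≈ 8.8501.
Area = ½·x·z·sin Y ≈ 49.067.
Semiperimeter s = (8.8501+11.8+17)/2 = 18.825.
Inradius = area/s = 49.067/18.825 ≈ 2.6065.

r ≈ 2.61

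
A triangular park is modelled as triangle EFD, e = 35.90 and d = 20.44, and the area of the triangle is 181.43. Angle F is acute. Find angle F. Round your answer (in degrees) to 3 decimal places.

From area = ½·d·e·sin F, we get sin F = 2·area/(d·e) ≈ 0.49450.
Taking the acute solution, ∠F ≈ 29.64°.

29.637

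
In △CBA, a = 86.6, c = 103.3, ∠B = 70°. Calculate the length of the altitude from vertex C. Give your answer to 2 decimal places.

h_C ≈ 81.38

By the law of cosines, b² = a² + c² − 2·a·c·cos B = 12051, so b ≈ 109.78.
Area = ½·a·c·sin B ≈ 4203.1.
The altitude from C has length 2·area/c ≈ 81.377.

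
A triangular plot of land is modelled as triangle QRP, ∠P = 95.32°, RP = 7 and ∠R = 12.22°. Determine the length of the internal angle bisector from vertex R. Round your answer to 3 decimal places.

t_R ≈ 7.111

The third angle is ∠Q = 180° − ∠R − ∠P = 72.46°.
Law of sines: PQ = RP·sin R/sin Q ≈ 1.5539.
Law of sines: QR = RP·sin P/sin Q ≈ 7.3097.
The bisector from R has length 2·QR·RP·cos(∠R/2)/(QR+RP) ≈ 7.1109.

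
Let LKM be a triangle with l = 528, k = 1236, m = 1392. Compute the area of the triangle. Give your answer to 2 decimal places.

324651.69

Semiperimeter s = (528 + 1236 + 1392)/2 = 1578.
Heron's formula: area = √(1578·1050·342·186) ≈ 3.2465e+05.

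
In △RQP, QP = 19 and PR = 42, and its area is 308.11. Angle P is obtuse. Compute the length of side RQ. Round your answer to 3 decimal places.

56.027

From area = ½·QP·PR·sin P, we get sin P = 2·area/(QP·PR) ≈ 0.77221.
Taking the obtuse solution, ∠P ≈ 129.45°.
Law of cosines then gives RQ ≈ 56.027.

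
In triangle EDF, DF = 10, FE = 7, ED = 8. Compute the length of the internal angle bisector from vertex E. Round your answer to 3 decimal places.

t_E ≈ 5.578

By the law of cosines, cos E = (FE² + ED² − DF²) / (2·FE·ED) ≈ 0.11607, so ∠E ≈ 83.33°.
The bisector from E has length 2·FE·ED·cos(∠E/2)/(FE+ED) ≈ 5.5777.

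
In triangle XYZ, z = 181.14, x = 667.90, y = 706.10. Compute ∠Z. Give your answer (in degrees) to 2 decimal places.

By the law of cosines, cos Z = (x² + y² − z²) / (2·x·y) ≈ 0.96676, so ∠Z ≈ 14.81°.

14.81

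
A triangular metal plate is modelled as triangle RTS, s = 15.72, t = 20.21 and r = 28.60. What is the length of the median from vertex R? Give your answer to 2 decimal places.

m_R ≈ 11.10

Median from R: ½√(2·t² + 2·s² − r²) ≈ 11.104.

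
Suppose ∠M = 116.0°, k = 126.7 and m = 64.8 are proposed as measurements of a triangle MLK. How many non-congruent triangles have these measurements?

k·sin M = 126.7·sin(116.0°) ≈ 113.9.
Since ∠M is not acute, a triangle exists only if m > k; here m ≤ k, so there is no triangle.

0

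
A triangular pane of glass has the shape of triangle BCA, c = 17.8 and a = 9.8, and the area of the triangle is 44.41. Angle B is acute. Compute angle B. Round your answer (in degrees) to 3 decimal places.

From area = ½·c·a·sin B, we get sin B = 2·area/(c·a) ≈ 0.50917.
Taking the acute solution, ∠B ≈ 30.61°.

∠B ≈ 30.609°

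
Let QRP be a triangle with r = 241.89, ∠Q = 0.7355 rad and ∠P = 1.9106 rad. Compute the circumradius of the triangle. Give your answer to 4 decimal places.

The third angle is ∠R = π − ∠P − ∠Q = 0.4955 rad.
Law of sines: q = r·sin Q/sin R ≈ 341.35.
Law of sines: p = r·sin P/sin R ≈ 479.65.
Circumradius = r/(2 sin R) ≈ 254.37.

254.3720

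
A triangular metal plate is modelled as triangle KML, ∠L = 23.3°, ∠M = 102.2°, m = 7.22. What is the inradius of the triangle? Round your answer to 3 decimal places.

The third angle is ∠K = 180° − ∠M − ∠L = 54.50°.
Law of sines: k = m·sin K/sin M ≈ 6.0137.
Law of sines: l = m·sin L/sin M ≈ 2.9218.
Area = ½·m·k·sin L ≈ 8.5871.
Semiperimeter s = (6.0137+7.22+2.9218)/2 = 8.0778.
Inradius = area/s = 8.5871/8.0778 ≈ 1.0631.

r ≈ 1.063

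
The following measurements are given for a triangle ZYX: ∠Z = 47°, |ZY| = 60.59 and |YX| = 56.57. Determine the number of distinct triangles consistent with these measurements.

2

|ZY|·sin Z = 60.59·sin(47°) ≈ 44.31.
Since |ZY| sin Z < |YX| < |ZY| (44.31 < 56.57 < 60.59), two triangles exist.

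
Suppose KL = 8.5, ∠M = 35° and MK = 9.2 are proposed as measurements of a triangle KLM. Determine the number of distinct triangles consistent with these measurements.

2

MK·sin M = 9.2·sin(35°) ≈ 5.277.
Since MK sin M < KL < MK (5.277 < 8.5 < 9.2), two triangles exist.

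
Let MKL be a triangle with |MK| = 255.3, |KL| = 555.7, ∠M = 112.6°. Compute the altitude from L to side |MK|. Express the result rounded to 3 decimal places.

Law of sines: sin L = |MK|·sin M/|KL| ≈ 0.42414.
Since |KL| ≥ |MK|, only the acute value applies: ∠L ≈ 25.10°.
Then ∠K = 180° − ∠M − ∠L ≈ 42.30°.
Law of sines gives |LM| = |KL|·sin K/sin M ≈ 405.13.
Area = ½·|KL|·|MK|·sin K ≈ 47744.
The altitude from L has length 2·area/|MK| ≈ 374.02.

374.019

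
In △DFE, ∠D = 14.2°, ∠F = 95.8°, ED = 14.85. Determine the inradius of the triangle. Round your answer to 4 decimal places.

The third angle is ∠E = 180° − ∠D − ∠F = 70.00°.
Law of sines: FE = ED·sin D/sin F ≈ 3.6616.
Law of sines: DF = ED·sin E/sin F ≈ 14.026.
Area = ½·ED·FE·sin E ≈ 25.547.
Semiperimeter s = (3.6616+14.85+14.026)/2 = 16.269.
Inradius = area/s = 25.547/16.269 ≈ 1.5703.

r ≈ 1.5703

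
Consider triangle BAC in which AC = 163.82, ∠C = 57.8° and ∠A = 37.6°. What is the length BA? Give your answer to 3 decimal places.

The third angle is ∠B = 180° − ∠A − ∠C = 84.60°.
Law of sines: BA = AC·sin C/sin B ≈ 139.24.

139.241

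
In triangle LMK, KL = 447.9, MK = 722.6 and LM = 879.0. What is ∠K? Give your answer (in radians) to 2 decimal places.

By the law of cosines, cos K = (MK² + KL² − LM²) / (2·MK·KL) ≈ -0.07705, so ∠K ≈ 1.6479 rad.

1.65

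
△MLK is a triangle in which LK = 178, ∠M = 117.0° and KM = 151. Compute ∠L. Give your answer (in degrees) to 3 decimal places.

Law of sines: sin L = KM·sin M/LK ≈ 0.75585.
Since LK ≥ KM, only the acute value applies: ∠L ≈ 49.10°.
Then ∠K = 180° − ∠M − ∠L ≈ 13.90°.

49.100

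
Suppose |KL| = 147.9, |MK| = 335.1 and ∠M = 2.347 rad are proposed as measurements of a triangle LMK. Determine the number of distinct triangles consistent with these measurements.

0

|MK|·sin M = 335.1·sin(2.347 rad) ≈ 239.1.
Since ∠M is not acute, a triangle exists only if |KL| > |MK|; here |KL| ≤ |MK|, so there is no triangle.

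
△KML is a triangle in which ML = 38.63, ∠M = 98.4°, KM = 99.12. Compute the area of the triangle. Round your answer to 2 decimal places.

area ≈ 1893.96

Area = ½·KM·ML·sin M ≈ 1894.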